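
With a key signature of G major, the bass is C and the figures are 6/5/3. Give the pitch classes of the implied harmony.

C, E, G, A

A third above C in this key is E.
A fifth above C in this key is G.
A sixth above C in this key is A.
Together with the bass C, this spells A minor seventh in first inversion.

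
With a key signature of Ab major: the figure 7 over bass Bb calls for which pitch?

Ab

Counting 6 letter steps above Bb lands on A; in Ab major, that letter is Ab.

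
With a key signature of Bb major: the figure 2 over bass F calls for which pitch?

Counting 1 letter step above F lands on G; in Bb major, that letter is G.

G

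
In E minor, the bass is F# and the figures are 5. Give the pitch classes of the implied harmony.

F#, A, C

The written figures 5 are shorthand for 5/3: the 3 is implied.
A third above F# in this key is A.
A fifth above F# in this key is C.
Together with the bass F#, this spells F# diminished in root position.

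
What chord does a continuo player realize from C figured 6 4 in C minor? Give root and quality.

The figures 6 4 indicate a triad in second inversion.
In second inversion the root lies a fourth above the bass: a fourth above C in C minor is F.
The chord tones are C, F, Ab, giving F minor.

F minor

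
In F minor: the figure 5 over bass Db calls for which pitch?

Counting 4 letter steps above Db lands on A; in F minor, that letter is Ab.

Ab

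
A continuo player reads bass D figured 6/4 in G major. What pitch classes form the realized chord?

D, G, B

A fourth above D in this key is G.
A sixth above D in this key is B.
Together with the bass D, this spells G major in second inversion.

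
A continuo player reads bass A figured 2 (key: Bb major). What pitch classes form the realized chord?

The written figures 2 are shorthand for 6/4/2: the 6/4 are implied.
A second above A in this key is Bb.
A fourth above A in this key is D.
A sixth above A in this key is F.
Together with the bass A, this spells Bb major seventh in third inversion.

A, Bb, D, F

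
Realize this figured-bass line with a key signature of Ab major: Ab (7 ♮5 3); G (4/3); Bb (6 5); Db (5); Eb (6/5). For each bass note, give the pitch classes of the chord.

Ab (7/♮5/3): Ab, C, E, G.
G (6/4/3): G, Bb, C, Eb.
Bb (6/5/3): Bb, Db, F, G.
Db (5/3): Db, F, Ab.
Eb (6/5/3): Eb, G, Bb, C.

Ab, C, E, G | G, Bb, C, Eb | Bb, Db, F, G | Db, F, Ab | Eb, G, Bb, C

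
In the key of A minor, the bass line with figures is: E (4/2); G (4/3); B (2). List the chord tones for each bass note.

E (6/4/2): E, F, A, C.
G (6/4/3): G, B, C, E.
B (6/4/2): B, C, E, G.

E, F, A, C | G, B, C, E | B, C, E, G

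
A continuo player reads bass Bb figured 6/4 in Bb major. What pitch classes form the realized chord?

A fourth above Bb in this key is Eb.
A sixth above Bb in this key is G.
Together with the bass Bb, this spells Eb major in second inversion.

Bb, Eb, G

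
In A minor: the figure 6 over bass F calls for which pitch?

D

Counting 5 letter steps above F lands on D; in A minor, that letter is D.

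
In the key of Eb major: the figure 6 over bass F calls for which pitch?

D

Counting 5 letter steps above F lands on D; in Eb major, that letter is D.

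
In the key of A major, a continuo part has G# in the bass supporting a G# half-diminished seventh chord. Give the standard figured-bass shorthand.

7

G# is the root of G# half-diminished seventh, so the chord is in root position.
A seventh chord in root position is figured 7/5/3, conventionally abbreviated 7.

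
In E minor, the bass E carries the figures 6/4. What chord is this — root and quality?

A minor

The figures 6/4 indicate a triad in second inversion.
In second inversion the root lies a fourth above the bass: a fourth above E in E minor is A.
The chord tones are E, A, C, giving A minor.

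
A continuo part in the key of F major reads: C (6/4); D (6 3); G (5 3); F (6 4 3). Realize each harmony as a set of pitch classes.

C (6/4): C, F, A.
D (6/3): D, F, Bb.
G (5/3): G, Bb, D.
F (6/4/3): F, A, Bb, D.

C, F, A | D, F, Bb | G, Bb, D | F, A, Bb, D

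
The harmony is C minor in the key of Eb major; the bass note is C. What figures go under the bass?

C is the root of C minor, so the chord is in root position.
A triad in root position is figured 5/3, conventionally abbreviated (no figures — root-position triad).

no figures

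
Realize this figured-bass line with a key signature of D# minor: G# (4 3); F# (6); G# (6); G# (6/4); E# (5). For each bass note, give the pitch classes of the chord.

G#, B, C#, E# | F#, A#, D# | G#, B, E# | G#, C#, E# | E#, G#, B

G# (6/4/3): G#, B, C#, E#.
F# (6/3): F#, A#, D#.
G# (6/3): G#, B, E#.
G# (6/4): G#, C#, E#.
E# (5/3): E#, G#, B.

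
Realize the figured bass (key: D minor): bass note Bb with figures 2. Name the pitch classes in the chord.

Bb, C, E, G

The written figures 2 are shorthand for 6/4/2: the 6/4 are implied.
A second above Bb in this key is C.
A fourth above Bb in this key is E.
A sixth above Bb in this key is G.
Together with the bass Bb, this spells C dominant seventh in third inversion.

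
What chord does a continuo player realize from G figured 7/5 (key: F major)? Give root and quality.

G minor seventh

The figures 7/5 indicate a seventh chord in root position.
In root position the bass is the root, so the root is G.
The chord tones are G, Bb, D, F, giving G minor seventh.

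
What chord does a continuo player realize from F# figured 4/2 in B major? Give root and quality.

G# minor seventh

The figures 4/2 indicate a seventh chord in third inversion.
In third inversion the root lies a second above the bass: a second above F# in B major is G#.
The chord tones are F#, G#, B, D#, giving G# minor seventh.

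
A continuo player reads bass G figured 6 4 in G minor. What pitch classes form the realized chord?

A fourth above G in this key is C.
A sixth above G in this key is Eb.
Together with the bass G, this spells C minor in second inversion.

G, C, Eb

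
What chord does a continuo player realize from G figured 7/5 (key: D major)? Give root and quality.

The figures 7/5 indicate a seventh chord in root position.
In root position the bass is the root, so the root is G.
The chord tones are G, B, D, F#, giving G major seventh.

G major seventh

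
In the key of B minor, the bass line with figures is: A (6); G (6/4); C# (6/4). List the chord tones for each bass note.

A (6/3): A, C#, F#.
G (6/4): G, C#, E.
C# (6/4): C#, F#, A.

A, C#, F# | G, C#, E | C#, F#, A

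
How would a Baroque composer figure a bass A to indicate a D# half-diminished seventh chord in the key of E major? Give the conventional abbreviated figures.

4/3

A is the fifth of D# half-diminished seventh, so the chord is in second inversion.
A seventh chord in second inversion is figured 6/4/3, conventionally abbreviated 4/3.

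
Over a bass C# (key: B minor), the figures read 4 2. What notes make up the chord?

C#, D, F#, A

The written figures 4 2 are shorthand for 6/4/2: the 6 is implied.
A second above C# in this key is D.
A fourth above C# in this key is F#.
A sixth above C# in this key is A.
Together with the bass C#, this spells D major seventh in third inversion.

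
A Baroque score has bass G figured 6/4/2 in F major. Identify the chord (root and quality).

A minor seventh

The figures 6/4/2 indicate a seventh chord in third inversion.
In third inversion the root lies a second above the bass: a second above G in F major is A.
The chord tones are G, A, C, E, giving A minor seventh.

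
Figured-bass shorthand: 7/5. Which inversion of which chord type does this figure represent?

7/5 is shorthand for 7/5/3.
Intervals of 7/5/3 above the bass form a seventh chord; the bass is the root, so this is root position.

seventh chord, root position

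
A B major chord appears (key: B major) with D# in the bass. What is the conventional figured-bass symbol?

D# is the third of B major, so the chord is in first inversion.
A triad in first inversion is figured 6/3, conventionally abbreviated 6.

6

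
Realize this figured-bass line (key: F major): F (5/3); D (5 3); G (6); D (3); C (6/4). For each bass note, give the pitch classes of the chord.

F, A, C | D, F, A | G, Bb, E | D, F, A | C, F, A

F (5/3): F, A, C.
D (5/3): D, F, A.
G (6/3): G, Bb, E.
D (5/3): D, F, A.
C (6/4): C, F, A.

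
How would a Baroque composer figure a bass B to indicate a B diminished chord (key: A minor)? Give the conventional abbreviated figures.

no figures

B is the root of B diminished, so the chord is in root position.
A triad in root position is figured 5/3, conventionally abbreviated (no figures — root-position triad).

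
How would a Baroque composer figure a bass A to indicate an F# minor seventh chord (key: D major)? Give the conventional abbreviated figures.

A is the third of F# minor seventh, so the chord is in first inversion.
A seventh chord in first inversion is figured 6/5/3, conventionally abbreviated 6/5.

6/5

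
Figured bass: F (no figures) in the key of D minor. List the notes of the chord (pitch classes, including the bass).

F, A, C

An unfigured bass implies 5/3.
A third above F in this key is A.
A fifth above F in this key is C.
Together with the bass F, this spells F major in root position.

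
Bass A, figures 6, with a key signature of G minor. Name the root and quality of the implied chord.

The figures 6 indicate a triad in first inversion.
In first inversion the root lies a sixth above the bass: a sixth above A in G minor is F.
The chord tones are A, C, F, giving F major.

F major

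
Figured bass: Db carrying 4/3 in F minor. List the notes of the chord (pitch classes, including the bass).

The written figures 4/3 are shorthand for 6/4/3: the 6 is implied.
A third above Db in this key is F.
A fourth above Db in this key is G.
A sixth above Db in this key is Bb.
Together with the bass Db, this spells G half-diminished seventh in second inversion.

Db, F, G, Bb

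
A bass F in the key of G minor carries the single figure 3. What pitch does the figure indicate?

A

Counting 2 letter steps above F lands on A; in G minor, that letter is A.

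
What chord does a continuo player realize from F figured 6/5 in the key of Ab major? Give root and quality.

The figures 6/5 indicate a seventh chord in first inversion.
In first inversion the root lies a sixth above the bass: a sixth above F in Ab major is Db.
The chord tones are F, Ab, C, Db, giving Db major seventh.

Db major seventh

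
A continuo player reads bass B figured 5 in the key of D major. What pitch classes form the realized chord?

The written figures 5 are shorthand for 5/3: the 3 is implied.
A third above B in this key is D.
A fifth above B in this key is F#.
Together with the bass B, this spells B minor in root position.

B, D, F#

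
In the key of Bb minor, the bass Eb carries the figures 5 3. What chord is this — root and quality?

The figures 5 3 indicate a triad in root position.
In root position the bass is the root, so the root is Eb.
The chord tones are Eb, Gb, Bb, giving Eb minor.

Eb minor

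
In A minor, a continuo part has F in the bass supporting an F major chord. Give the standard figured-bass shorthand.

no figures

F is the root of F major, so the chord is in root position.
A triad in root position is figured 5/3, conventionally abbreviated (no figures — root-position triad).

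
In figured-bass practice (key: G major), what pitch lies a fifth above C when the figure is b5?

Counting 4 letter steps above C lands on G; in G major, that letter is G.
The b5 figure lowers it a semitone, giving Gb.

Gb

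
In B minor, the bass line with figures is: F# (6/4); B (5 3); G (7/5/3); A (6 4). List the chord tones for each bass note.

F#, B, D | B, D, F# | G, B, D, F# | A, D, F#

F# (6/4): F#, B, D.
B (5/3): B, D, F#.
G (7/5/3): G, B, D, F#.
A (6/4): A, D, F#.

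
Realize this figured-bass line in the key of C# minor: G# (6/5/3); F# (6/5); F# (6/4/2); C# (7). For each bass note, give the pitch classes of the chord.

G# (6/5/3): G#, B, D#, E.
F# (6/5/3): F#, A, C#, D#.
F# (6/4/2): F#, G#, B, D#.
C# (7/5/3): C#, E, G#, B.

G#, B, D#, E | F#, A, C#, D# | F#, G#, B, D# | C#, E, G#, B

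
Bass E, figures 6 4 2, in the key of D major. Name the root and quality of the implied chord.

The figures 6 4 2 indicate a seventh chord in third inversion.
In third inversion the root lies a second above the bass: a second above E in D major is F#.
The chord tones are E, F#, A, C#, giving F# minor seventh.

F# minor seventh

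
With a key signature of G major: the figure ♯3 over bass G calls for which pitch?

B#

Counting 2 letter steps above G lands on B; in G major, that letter is B.
The #3 figure raises it a semitone, giving B#.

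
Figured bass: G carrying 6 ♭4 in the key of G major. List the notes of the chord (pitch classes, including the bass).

A fourth above G in this key is C, lowered to Cb by the flat.
A sixth above G in this key is E.

G, Cb, E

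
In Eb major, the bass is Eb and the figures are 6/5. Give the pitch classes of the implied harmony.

Eb, G, Bb, C

The written figures 6/5 are shorthand for 6/5/3: the 3 is implied.
A third above Eb in this key is G.
A fifth above Eb in this key is Bb.
A sixth above Eb in this key is C.
Together with the bass Eb, this spells C minor seventh in first inversion.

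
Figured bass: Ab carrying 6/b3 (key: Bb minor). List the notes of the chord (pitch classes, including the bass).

A third above Ab in this key is C, lowered to Cb by the flat.
A sixth above Ab in this key is F.
Together with the bass Ab, this spells F diminished in first inversion.

Ab, Cb, F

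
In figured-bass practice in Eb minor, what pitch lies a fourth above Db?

Counting 3 letter steps above Db lands on G; in Eb minor, that letter is Gb.

Gb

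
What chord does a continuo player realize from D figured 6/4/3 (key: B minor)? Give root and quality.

The figures 6/4/3 indicate a seventh chord in second inversion.
In second inversion the root lies a fourth above the bass: a fourth above D in B minor is G.
The chord tones are D, F#, G, B, giving G major seventh.

G major seventh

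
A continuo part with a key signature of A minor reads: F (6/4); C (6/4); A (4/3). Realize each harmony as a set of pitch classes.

F, B, D | C, F, A | A, C, D, F

F (6/4): F, B, D.
C (6/4): C, F, A.
A (6/4/3): A, C, D, F.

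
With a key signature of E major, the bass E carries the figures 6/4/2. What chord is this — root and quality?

The figures 6/4/2 indicate a seventh chord in third inversion.
In third inversion the root lies a second above the bass: a second above E in E major is F#.
The chord tones are E, F#, A, C#, giving F# minor seventh.

F# minor seventh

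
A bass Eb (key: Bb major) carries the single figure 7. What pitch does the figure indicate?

Counting 6 letter steps above Eb lands on D; in Bb major, that letter is D.

D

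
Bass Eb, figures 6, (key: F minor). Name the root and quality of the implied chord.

C minor

The figures 6 indicate a triad in first inversion.
In first inversion the root lies a sixth above the bass: a sixth above Eb in F minor is C.
The chord tones are Eb, G, C, giving C minor.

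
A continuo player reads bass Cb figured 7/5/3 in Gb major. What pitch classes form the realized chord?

Cb, Eb, Gb, Bb

A third above Cb in this key is Eb.
A fifth above Cb in this key is Gb.
A seventh above Cb in this key is Bb.
Together with the bass Cb, this spells Cb major seventh in root position.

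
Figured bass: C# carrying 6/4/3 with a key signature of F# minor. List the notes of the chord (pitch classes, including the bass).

A third above C# in this key is E.
A fourth above C# in this key is F#.
A sixth above C# in this key is A.
Together with the bass C#, this spells F# minor seventh in second inversion.

C#, E, F#, A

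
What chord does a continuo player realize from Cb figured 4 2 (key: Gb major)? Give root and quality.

The figures 4 2 indicate a seventh chord in third inversion.
In third inversion the root lies a second above the bass: a second above Cb in Gb major is Db.
The chord tones are Cb, Db, F, Ab, giving Db dominant seventh.

Db dominant seventh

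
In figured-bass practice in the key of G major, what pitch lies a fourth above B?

E

Counting 3 letter steps above B lands on E; in G major, that letter is E.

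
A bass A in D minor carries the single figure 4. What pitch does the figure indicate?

Counting 3 letter steps above A lands on D; in D minor, that letter is D.

D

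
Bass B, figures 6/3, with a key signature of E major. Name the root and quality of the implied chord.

G# minor

The figures 6/3 indicate a triad in first inversion.
In first inversion the root lies a sixth above the bass: a sixth above B in E major is G#.
The chord tones are B, D#, G#, giving G# minor.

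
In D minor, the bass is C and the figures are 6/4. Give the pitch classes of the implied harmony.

A fourth above C in this key is F.
A sixth above C in this key is A.
Together with the bass C, this spells F major in second inversion.

C, F, A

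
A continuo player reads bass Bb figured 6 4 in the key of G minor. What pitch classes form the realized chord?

Bb, Eb, G

A fourth above Bb in this key is Eb.
A sixth above Bb in this key is G.
Together with the bass Bb, this spells Eb major in second inversion.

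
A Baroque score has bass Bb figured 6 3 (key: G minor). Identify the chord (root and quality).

G minor

The figures 6 3 indicate a triad in first inversion.
In first inversion the root lies a sixth above the bass: a sixth above Bb in G minor is G.
The chord tones are Bb, D, G, giving G minor.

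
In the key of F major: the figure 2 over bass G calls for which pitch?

A

Counting 1 letter step above G lands on A; in F major, that letter is A.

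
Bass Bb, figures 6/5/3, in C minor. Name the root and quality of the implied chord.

G minor seventh

The figures 6/5/3 indicate a seventh chord in first inversion.
In first inversion the root lies a sixth above the bass: a sixth above Bb in C minor is G.
The chord tones are Bb, D, F, G, giving G minor seventh.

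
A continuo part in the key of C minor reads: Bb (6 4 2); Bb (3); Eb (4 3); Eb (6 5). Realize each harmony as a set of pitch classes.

Bb, C, Eb, G | Bb, D, F | Eb, G, Ab, C | Eb, G, Bb, C

Bb (6/4/2): Bb, C, Eb, G.
Bb (5/3): Bb, D, F.
Eb (6/4/3): Eb, G, Ab, C.
Eb (6/5/3): Eb, G, Bb, C.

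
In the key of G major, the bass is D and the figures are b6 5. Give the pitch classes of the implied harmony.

The written figures b6 5 are shorthand for 6/5/3: the 3 is implied.
A third above D in this key is F#.
A fifth above D in this key is A.
A sixth above D in this key is B, lowered to Bb by the flat.
Together with the bass D, this spells Bb augmented major seventh in first inversion.

D, F#, A, Bb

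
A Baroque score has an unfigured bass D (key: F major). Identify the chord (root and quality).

D minor

An unfigured bass indicates a triad in root position.
In root position the bass is the root, so the root is D.
The chord tones are D, F, A, giving D minor.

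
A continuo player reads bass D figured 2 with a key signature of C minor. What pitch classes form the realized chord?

D, Eb, G, Bb

The written figures 2 are shorthand for 6/4/2: the 6/4 are implied.
A second above D in this key is Eb.
A fourth above D in this key is G.
A sixth above D in this key is Bb.
Together with the bass D, this spells Eb major seventh in third inversion.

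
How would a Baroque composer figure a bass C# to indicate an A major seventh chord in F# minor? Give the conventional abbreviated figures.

C# is the third of A major seventh, so the chord is in first inversion.
A seventh chord in first inversion is figured 6/5/3, conventionally abbreviated 6/5.

6/5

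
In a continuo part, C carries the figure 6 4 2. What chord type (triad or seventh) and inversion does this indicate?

seventh chord, third inversion

Intervals of 6/4/2 above the bass form a seventh chord; the bass is the seventh, so this is third inversion.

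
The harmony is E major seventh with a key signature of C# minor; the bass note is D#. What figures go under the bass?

D# is the seventh of E major seventh, so the chord is in third inversion.
A seventh chord in third inversion is figured 6/4/2, conventionally abbreviated 4/2.

4/2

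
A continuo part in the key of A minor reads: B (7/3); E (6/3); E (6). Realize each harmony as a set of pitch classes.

B, D, F, A | E, G, C | E, G, C

B (7/5/3): B, D, F, A.
E (6/3): E, G, C.
E (6/3): E, G, C.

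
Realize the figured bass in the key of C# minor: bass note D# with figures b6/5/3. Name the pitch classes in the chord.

D#, F#, A, Bb

A third above D# in this key is F#.
A fifth above D# in this key is A.
A sixth above D# in this key is B, lowered to Bb by the flat.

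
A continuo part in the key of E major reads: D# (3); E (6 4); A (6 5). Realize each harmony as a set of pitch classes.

D# (5/3): D#, F#, A.
E (6/4): E, A, C#.
A (6/5/3): A, C#, E, F#.

D#, F#, A | E, A, C# | A, C#, E, F#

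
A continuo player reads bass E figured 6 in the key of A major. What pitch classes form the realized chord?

E, G#, C#

The written figures 6 are shorthand for 6/3: the 3 is implied.
A third above E in this key is G#.
A sixth above E in this key is C#.
Together with the bass E, this spells C# minor in first inversion.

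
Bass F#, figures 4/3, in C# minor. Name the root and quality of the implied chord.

The figures 4/3 indicate a seventh chord in second inversion.
In second inversion the root lies a fourth above the bass: a fourth above F# in C# minor is B.
The chord tones are F#, A, B, D#, giving B dominant seventh.

B dominant seventh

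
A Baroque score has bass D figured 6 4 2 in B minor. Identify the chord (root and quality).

The figures 6 4 2 indicate a seventh chord in third inversion.
In third inversion the root lies a second above the bass: a second above D in B minor is E.
The chord tones are D, E, G, B, giving E minor seventh.

E minor seventh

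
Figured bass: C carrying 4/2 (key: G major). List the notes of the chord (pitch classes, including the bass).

The written figures 4/2 are shorthand for 6/4/2: the 6 is implied.
A second above C in this key is D.
A fourth above C in this key is F#.
A sixth above C in this key is A.
Together with the bass C, this spells D dominant seventh in third inversion.

C, D, F#, A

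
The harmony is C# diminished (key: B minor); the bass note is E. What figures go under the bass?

6

E is the third of C# diminished, so the chord is in first inversion.
A triad in first inversion is figured 6/3, conventionally abbreviated 6.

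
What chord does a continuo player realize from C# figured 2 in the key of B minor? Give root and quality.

D major seventh

The figures 2 indicate a seventh chord in third inversion.
In third inversion the root lies a second above the bass: a second above C# in B minor is D.
The chord tones are C#, D, F#, A, giving D major seventh.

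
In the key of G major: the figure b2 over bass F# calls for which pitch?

Gb

Counting 1 letter step above F# lands on G; in G major, that letter is G.
The b2 figure lowers it a semitone, giving Gb.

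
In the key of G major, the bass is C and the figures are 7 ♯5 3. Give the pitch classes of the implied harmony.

A third above C in this key is E.
A fifth above C in this key is G, raised to G# by the sharp.
A seventh above C in this key is B.
Together with the bass C, this spells C augmented major seventh in root position.

C, E, G#, B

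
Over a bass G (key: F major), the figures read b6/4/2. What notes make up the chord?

A second above G in this key is A.
A fourth above G in this key is C.
A sixth above G in this key is E, lowered to Eb by the flat.
Together with the bass G, this spells A half-diminished seventh in third inversion.

G, A, C, Eb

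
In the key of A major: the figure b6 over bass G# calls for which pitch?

Eb

Counting 5 letter steps above G# lands on E; in A major, that letter is E.
The b6 figure lowers it a semitone, giving Eb.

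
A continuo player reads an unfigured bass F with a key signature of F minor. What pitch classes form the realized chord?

F, Ab, C

An unfigured bass implies 5/3.
A third above F in this key is Ab.
A fifth above F in this key is C.
Together with the bass F, this spells F minor in root position.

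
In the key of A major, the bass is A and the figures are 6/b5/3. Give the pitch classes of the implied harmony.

A, C#, Eb, F#

A third above A in this key is C#.
A fifth above A in this key is E, lowered to Eb by the flat.
A sixth above A in this key is F#.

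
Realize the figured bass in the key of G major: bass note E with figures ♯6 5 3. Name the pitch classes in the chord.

A third above E in this key is G.
A fifth above E in this key is B.
A sixth above E in this key is C, raised to C# by the sharp.
Together with the bass E, this spells C# half-diminished seventh in first inversion.

E, G, B, C#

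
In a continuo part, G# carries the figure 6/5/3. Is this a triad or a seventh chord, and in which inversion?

Intervals of 6/5/3 above the bass form a seventh chord; the bass is the third, so this is first inversion.

seventh chord, first inversion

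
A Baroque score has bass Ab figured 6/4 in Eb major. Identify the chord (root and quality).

D diminished

The figures 6/4 indicate a triad in second inversion.
In second inversion the root lies a fourth above the bass: a fourth above Ab in Eb major is D.
The chord tones are Ab, D, F, giving D diminished.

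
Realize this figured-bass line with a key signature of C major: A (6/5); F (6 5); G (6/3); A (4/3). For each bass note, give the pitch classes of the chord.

A (6/5/3): A, C, E, F.
F (6/5/3): F, A, C, D.
G (6/3): G, B, E.
A (6/4/3): A, C, D, F.

A, C, E, F | F, A, C, D | G, B, E | A, C, D, F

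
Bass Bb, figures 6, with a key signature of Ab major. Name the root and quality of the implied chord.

G diminished

The figures 6 indicate a triad in first inversion.
In first inversion the root lies a sixth above the bass: a sixth above Bb in Ab major is G.
The chord tones are Bb, Db, G, giving G diminished.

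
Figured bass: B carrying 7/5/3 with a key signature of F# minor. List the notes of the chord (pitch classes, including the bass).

A third above B in this key is D.
A fifth above B in this key is F#.
A seventh above B in this key is A.
Together with the bass B, this spells B minor seventh in root position.

B, D, F#, A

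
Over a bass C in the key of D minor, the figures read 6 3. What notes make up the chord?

C, E, A

A third above C in this key is E.
A sixth above C in this key is A.
Together with the bass C, this spells A minor in first inversion.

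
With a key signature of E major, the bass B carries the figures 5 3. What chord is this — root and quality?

The figures 5 3 indicate a triad in root position.
In root position the bass is the root, so the root is B.
The chord tones are B, D#, F#, giving B major.

B major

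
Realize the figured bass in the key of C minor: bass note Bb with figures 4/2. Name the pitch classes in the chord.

The written figures 4/2 are shorthand for 6/4/2: the 6 is implied.
A second above Bb in this key is C.
A fourth above Bb in this key is Eb.
A sixth above Bb in this key is G.
Together with the bass Bb, this spells C minor seventh in third inversion.

Bb, C, Eb, G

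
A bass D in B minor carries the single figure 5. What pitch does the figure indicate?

Counting 4 letter steps above D lands on A; in B minor, that letter is A.

A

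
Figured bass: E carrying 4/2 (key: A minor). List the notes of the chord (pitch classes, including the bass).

The written figures 4/2 are shorthand for 6/4/2: the 6 is implied.
A second above E in this key is F.
A fourth above E in this key is A.
A sixth above E in this key is C.
Together with the bass E, this spells F major seventh in third inversion.

E, F, A, C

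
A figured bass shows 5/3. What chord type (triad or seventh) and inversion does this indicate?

triad, root position

Intervals of 5/3 above the bass form a triad; the bass is the root, so this is root position.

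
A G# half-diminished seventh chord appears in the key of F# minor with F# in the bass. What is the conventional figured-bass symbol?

4/2

F# is the seventh of G# half-diminished seventh, so the chord is in third inversion.
A seventh chord in third inversion is figured 6/4/2, conventionally abbreviated 4/2.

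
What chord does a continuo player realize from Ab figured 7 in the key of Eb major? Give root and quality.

The figures 7 indicate a seventh chord in root position.
In root position the bass is the root, so the root is Ab.
The chord tones are Ab, C, Eb, G, giving Ab major seventh.

Ab major seventh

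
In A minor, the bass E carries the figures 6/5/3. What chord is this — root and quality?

The figures 6/5/3 indicate a seventh chord in first inversion.
In first inversion the root lies a sixth above the bass: a sixth above E in A minor is C.
The chord tones are E, G, B, C, giving C major seventh.

C major seventh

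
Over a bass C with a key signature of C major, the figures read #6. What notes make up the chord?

The written figures #6 are shorthand for 6/3: the 3 is implied.
A third above C in this key is E.
A sixth above C in this key is A, raised to A# by the sharp.

C, E, A#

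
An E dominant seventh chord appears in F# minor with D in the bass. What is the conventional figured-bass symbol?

4/2

D is the seventh of E dominant seventh, so the chord is in third inversion.
A seventh chord in third inversion is figured 6/4/2, conventionally abbreviated 4/2.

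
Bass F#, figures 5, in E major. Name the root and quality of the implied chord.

F# minor

The figures 5 indicate a triad in root position.
In root position the bass is the root, so the root is F#.
The chord tones are F#, A, C#, giving F# minor.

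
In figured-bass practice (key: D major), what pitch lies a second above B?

Counting 1 letter step above B lands on C; in D major, that letter is C#.

C#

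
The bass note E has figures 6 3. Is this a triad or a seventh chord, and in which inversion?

triad, first inversion

Intervals of 6/3 above the bass form a triad; the bass is the third, so this is first inversion.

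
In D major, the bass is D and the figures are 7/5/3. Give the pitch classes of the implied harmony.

A third above D in this key is F#.
A fifth above D in this key is A.
A seventh above D in this key is C#.
Together with the bass D, this spells D major seventh in root position.

D, F#, A, C#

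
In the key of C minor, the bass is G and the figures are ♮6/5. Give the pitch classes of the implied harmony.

The written figures ♮6/5 are shorthand for 6/5/3: the 3 is implied.
A third above G in this key is Bb.
A fifth above G in this key is D.
A sixth above G in this key is Eb, made natural (E) by the ♮ figure.
Together with the bass G, this spells E half-diminished seventh in first inversion.

G, Bb, D, E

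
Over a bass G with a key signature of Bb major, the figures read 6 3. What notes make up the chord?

G, Bb, Eb

A third above G in this key is Bb.
A sixth above G in this key is Eb.
Together with the bass G, this spells Eb major in first inversion.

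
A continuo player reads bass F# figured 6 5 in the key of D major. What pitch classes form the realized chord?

F#, A, C#, D

The written figures 6 5 are shorthand for 6/5/3: the 3 is implied.
A third above F# in this key is A.
A fifth above F# in this key is C#.
A sixth above F# in this key is D.
Together with the bass F#, this spells D major seventh in first inversion.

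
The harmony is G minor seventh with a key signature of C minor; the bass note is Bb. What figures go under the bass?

6/5

Bb is the third of G minor seventh, so the chord is in first inversion.
A seventh chord in first inversion is figured 6/5/3, conventionally abbreviated 6/5.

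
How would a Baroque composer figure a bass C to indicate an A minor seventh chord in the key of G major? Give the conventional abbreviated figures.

6/5

C is the third of A minor seventh, so the chord is in first inversion.
A seventh chord in first inversion is figured 6/5/3, conventionally abbreviated 6/5.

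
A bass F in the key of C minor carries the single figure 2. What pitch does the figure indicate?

G

Counting 1 letter step above F lands on G; in C minor, that letter is G.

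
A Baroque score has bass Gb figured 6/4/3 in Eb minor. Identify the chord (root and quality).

Cb major seventh

The figures 6/4/3 indicate a seventh chord in second inversion.
In second inversion the root lies a fourth above the bass: a fourth above Gb in Eb minor is Cb.
The chord tones are Gb, Bb, Cb, Eb, giving Cb major seventh.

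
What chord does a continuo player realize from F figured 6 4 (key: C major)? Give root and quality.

B diminished

The figures 6 4 indicate a triad in second inversion.
In second inversion the root lies a fourth above the bass: a fourth above F in C major is B.
The chord tones are F, B, D, giving B diminished.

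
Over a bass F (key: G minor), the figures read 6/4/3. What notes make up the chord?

A third above F in this key is A.
A fourth above F in this key is Bb.
A sixth above F in this key is D.
Together with the bass F, this spells Bb major seventh in second inversion.

F, A, Bb, D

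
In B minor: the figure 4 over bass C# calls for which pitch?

F#

Counting 3 letter steps above C# lands on F; in B minor, that letter is F#.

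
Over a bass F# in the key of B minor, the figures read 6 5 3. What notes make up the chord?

F#, A, C#, D

A third above F# in this key is A.
A fifth above F# in this key is C#.
A sixth above F# in this key is D.
Together with the bass F#, this spells D major seventh in first inversion.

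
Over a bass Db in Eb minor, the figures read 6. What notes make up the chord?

The written figures 6 are shorthand for 6/3: the 3 is implied.
A third above Db in this key is F.
A sixth above Db in this key is Bb.
Together with the bass Db, this spells Bb minor in first inversion.

Db, F, Bb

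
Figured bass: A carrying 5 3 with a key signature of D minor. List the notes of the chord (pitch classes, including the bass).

A third above A in this key is C.
A fifth above A in this key is E.
Together with the bass A, this spells A minor in root position.

A, C, E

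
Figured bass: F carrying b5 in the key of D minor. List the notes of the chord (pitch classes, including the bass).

F, A, Cb

The written figures b5 are shorthand for 5/3: the 3 is implied.
A third above F in this key is A.
A fifth above F in this key is C, lowered to Cb by the flat.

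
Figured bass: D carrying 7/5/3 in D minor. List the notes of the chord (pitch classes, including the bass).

D, F, A, C

A third above D in this key is F.
A fifth above D in this key is A.
A seventh above D in this key is C.
Together with the bass D, this spells D minor seventh in root position.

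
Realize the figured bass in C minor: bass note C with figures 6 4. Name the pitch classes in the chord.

A fourth above C in this key is F.
A sixth above C in this key is Ab.
Together with the bass C, this spells F minor in second inversion.

C, F, Ab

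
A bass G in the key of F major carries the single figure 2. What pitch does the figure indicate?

Counting 1 letter step above G lands on A; in F major, that letter is A.

A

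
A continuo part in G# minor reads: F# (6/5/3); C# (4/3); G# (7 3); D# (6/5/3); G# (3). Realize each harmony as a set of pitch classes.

F#, A#, C#, D# | C#, E, F#, A# | G#, B, D#, F# | D#, F#, A#, B | G#, B, D#

F# (6/5/3): F#, A#, C#, D#.
C# (6/4/3): C#, E, F#, A#.
G# (7/5/3): G#, B, D#, F#.
D# (6/5/3): D#, F#, A#, B.
G# (5/3): G#, B, D#.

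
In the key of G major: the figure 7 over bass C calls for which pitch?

Counting 6 letter steps above C lands on B; in G major, that letter is B.

B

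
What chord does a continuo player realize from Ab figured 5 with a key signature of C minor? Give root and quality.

The figures 5 indicate a triad in root position.
In root position the bass is the root, so the root is Ab.
The chord tones are Ab, C, Eb, giving Ab major.

Ab major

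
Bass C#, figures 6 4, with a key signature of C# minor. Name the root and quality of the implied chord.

F# minor

The figures 6 4 indicate a triad in second inversion.
In second inversion the root lies a fourth above the bass: a fourth above C# in C# minor is F#.
The chord tones are C#, F#, A, giving F# minor.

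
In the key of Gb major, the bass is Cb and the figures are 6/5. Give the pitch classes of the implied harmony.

Cb, Eb, Gb, Ab

The written figures 6/5 are shorthand for 6/5/3: the 3 is implied.
A third above Cb in this key is Eb.
A fifth above Cb in this key is Gb.
A sixth above Cb in this key is Ab.
Together with the bass Cb, this spells Ab minor seventh in first inversion.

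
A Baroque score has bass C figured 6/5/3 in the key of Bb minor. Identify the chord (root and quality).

The figures 6/5/3 indicate a seventh chord in first inversion.
In first inversion the root lies a sixth above the bass: a sixth above C in Bb minor is Ab.
The chord tones are C, Eb, Gb, Ab, giving Ab dominant seventh.

Ab dominant seventh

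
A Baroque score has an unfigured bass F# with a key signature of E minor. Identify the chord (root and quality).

An unfigured bass indicates a triad in root position.
In root position the bass is the root, so the root is F#.
The chord tones are F#, A, C, giving F# diminished.

F# diminished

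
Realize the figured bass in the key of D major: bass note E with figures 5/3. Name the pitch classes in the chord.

E, G, B

A third above E in this key is G.
A fifth above E in this key is B.
Together with the bass E, this spells E minor in root position.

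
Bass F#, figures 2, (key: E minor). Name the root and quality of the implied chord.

The figures 2 indicate a seventh chord in third inversion.
In third inversion the root lies a second above the bass: a second above F# in E minor is G.
The chord tones are F#, G, B, D, giving G major seventh.

G major seventh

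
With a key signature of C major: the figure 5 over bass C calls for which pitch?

Counting 4 letter steps above C lands on G; in C major, that letter is G.

G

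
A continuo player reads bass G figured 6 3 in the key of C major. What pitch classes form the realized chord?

A third above G in this key is B.
A sixth above G in this key is E.
Together with the bass G, this spells E minor in first inversion.

G, B, E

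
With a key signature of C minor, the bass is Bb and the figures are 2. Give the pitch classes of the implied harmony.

Bb, C, Eb, G

The written figures 2 are shorthand for 6/4/2: the 6/4 are implied.
A second above Bb in this key is C.
A fourth above Bb in this key is Eb.
A sixth above Bb in this key is G.
Together with the bass Bb, this spells C minor seventh in third inversion.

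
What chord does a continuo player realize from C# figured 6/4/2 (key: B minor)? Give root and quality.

The figures 6/4/2 indicate a seventh chord in third inversion.
In third inversion the root lies a second above the bass: a second above C# in B minor is D.
The chord tones are C#, D, F#, A, giving D major seventh.

D major seventh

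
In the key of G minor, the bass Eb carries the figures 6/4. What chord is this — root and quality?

A diminished

The figures 6/4 indicate a triad in second inversion.
In second inversion the root lies a fourth above the bass: a fourth above Eb in G minor is A.
The chord tones are Eb, A, C, giving A diminished.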